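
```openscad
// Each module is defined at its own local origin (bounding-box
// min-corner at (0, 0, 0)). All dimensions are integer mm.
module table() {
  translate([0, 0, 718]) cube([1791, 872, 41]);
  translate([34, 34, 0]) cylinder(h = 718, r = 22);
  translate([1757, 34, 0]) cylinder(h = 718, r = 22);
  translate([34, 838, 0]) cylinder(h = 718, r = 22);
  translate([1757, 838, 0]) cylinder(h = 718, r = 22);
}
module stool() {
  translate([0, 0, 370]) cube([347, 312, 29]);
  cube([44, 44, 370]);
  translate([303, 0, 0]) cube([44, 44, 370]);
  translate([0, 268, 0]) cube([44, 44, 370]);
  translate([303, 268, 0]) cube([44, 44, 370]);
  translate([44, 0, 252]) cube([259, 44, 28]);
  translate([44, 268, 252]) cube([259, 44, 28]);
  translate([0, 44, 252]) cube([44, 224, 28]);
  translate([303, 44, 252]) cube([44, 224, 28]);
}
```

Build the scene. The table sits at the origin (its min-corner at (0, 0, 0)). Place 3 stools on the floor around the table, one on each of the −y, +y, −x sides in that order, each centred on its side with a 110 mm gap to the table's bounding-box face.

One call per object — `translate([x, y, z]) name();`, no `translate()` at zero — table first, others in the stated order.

table();
translate([722, -422, 0]) stool();
translate([722, 982, 0]) stool();
translate([-457, 280, 0]) stool();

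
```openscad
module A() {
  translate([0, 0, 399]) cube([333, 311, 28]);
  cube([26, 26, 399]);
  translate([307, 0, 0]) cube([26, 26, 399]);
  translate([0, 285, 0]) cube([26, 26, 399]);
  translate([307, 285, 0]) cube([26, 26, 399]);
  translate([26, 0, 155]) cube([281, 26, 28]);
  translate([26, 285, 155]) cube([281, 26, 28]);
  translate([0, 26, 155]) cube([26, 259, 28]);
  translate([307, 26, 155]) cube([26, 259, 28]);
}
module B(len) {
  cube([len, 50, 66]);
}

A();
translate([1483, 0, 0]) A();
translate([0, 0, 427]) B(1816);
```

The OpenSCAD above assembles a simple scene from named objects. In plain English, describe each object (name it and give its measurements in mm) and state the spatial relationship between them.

A is a four-legged stool. The seat is a 333×311×28 mm slab whose top surface is at z = 427 mm; four square legs, each 26×26 mm in cross-section, run from the floor (z = 0) to the underside of the seat, each flush with a corner of the seat. Four stretchers, 26 mm wide and 28 mm tall, connect adjacent legs with their undersides at z = 155 mm, each running between the inner faces of the legs it joins and aligned with the legs' outer faces on the other axis.

B is a rectangular beam 1816 mm long (x), 50 mm deep (y), 66 mm thick (z).

The beam spans the tops of two stools placed 1150 mm apart, resting at z = 427 mm.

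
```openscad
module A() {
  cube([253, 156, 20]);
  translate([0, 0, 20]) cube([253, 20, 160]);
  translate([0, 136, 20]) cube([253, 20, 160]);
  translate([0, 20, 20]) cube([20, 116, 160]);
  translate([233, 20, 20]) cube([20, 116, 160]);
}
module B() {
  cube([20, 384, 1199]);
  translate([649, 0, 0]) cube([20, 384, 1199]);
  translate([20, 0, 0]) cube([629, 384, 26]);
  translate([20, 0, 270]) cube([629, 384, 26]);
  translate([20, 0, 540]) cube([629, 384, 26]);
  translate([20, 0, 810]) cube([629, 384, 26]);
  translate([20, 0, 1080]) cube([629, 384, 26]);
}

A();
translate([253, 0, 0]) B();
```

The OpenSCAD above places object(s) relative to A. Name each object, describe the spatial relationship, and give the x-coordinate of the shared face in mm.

The open box's +x face and the bookshelf's −x face are both at x = 253 mm.

A is an open box. B is a bookshelf. The bookshelf is against the open box's +x side, with their −y faces flush. The x-coordinate of the shared face is 253 mm.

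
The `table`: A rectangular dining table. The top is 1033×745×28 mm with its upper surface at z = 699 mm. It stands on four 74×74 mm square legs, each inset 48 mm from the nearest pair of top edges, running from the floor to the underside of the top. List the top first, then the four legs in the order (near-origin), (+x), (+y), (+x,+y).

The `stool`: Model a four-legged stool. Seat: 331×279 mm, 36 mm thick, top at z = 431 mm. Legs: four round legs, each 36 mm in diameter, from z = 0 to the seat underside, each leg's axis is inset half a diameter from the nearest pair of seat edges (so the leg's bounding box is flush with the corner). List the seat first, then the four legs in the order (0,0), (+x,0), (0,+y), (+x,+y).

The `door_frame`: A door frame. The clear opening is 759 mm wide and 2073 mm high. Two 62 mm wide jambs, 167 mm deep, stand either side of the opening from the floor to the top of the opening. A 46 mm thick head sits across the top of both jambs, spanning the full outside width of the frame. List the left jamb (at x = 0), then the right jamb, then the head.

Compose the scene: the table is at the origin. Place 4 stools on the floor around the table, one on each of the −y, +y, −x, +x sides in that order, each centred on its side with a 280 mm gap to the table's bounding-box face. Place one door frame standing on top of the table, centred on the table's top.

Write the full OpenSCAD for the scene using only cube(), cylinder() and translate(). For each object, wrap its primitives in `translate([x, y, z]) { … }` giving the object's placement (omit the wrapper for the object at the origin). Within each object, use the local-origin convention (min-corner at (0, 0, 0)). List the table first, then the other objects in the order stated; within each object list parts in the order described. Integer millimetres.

translate([0, 0, 671]) cube([1033, 745, 28]);
translate([48, 48, 0]) cube([74, 74, 671]);
translate([911, 48, 0]) cube([74, 74, 671]);
translate([48, 623, 0]) cube([74, 74, 671]);
translate([911, 623, 0]) cube([74, 74, 671]);
translate([351, -559, 0]) {
  translate([0, 0, 395]) cube([331, 279, 36]);
  translate([18, 18, 0]) cylinder(h = 395, r = 18);
  translate([313, 18, 0]) cylinder(h = 395, r = 18);
  translate([18, 261, 0]) cylinder(h = 395, r = 18);
  translate([313, 261, 0]) cylinder(h = 395, r = 18);
}
translate([351, 1025, 0]) {
  translate([0, 0, 395]) cube([331, 279, 36]);
  translate([18, 18, 0]) cylinder(h = 395, r = 18);
  translate([313, 18, 0]) cylinder(h = 395, r = 18);
  translate([18, 261, 0]) cylinder(h = 395, r = 18);
  translate([313, 261, 0]) cylinder(h = 395, r = 18);
}
translate([-611, 233, 0]) {
  translate([0, 0, 395]) cube([331, 279, 36]);
  translate([18, 18, 0]) cylinder(h = 395, r = 18);
  translate([313, 18, 0]) cylinder(h = 395, r = 18);
  translate([18, 261, 0]) cylinder(h = 395, r = 18);
  translate([313, 261, 0]) cylinder(h = 395, r = 18);
}
translate([1313, 233, 0]) {
  translate([0, 0, 395]) cube([331, 279, 36]);
  translate([18, 18, 0]) cylinder(h = 395, r = 18);
  translate([313, 18, 0]) cylinder(h = 395, r = 18);
  translate([18, 261, 0]) cylinder(h = 395, r = 18);
  translate([313, 261, 0]) cylinder(h = 395, r = 18);
}
translate([75, 289, 699]) {
  cube([62, 167, 2073]);
  translate([821, 0, 0]) cube([62, 167, 2073]);
  translate([0, 0, 2073]) cube([883, 167, 46]);
}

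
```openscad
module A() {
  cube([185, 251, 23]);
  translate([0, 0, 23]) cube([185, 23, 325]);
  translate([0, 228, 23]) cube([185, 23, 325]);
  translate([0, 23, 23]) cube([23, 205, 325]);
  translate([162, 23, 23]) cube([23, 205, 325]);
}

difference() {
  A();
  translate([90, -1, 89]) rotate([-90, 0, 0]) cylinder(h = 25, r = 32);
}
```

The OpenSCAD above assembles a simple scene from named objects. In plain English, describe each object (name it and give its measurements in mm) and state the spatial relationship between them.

A is an open-topped rectangular box: outside dimensions 185×251×348 mm, with a uniform wall and base thickness of 23 mm. The base is a full 185×251 slab on the floor; four walls sit on top of the base. The front and back walls (the −y and +y sides) span the full width; the two side walls fit between them.

The open box has a circular hole of radius 32 mm through its front wall, centred at (x = 90, z = 89).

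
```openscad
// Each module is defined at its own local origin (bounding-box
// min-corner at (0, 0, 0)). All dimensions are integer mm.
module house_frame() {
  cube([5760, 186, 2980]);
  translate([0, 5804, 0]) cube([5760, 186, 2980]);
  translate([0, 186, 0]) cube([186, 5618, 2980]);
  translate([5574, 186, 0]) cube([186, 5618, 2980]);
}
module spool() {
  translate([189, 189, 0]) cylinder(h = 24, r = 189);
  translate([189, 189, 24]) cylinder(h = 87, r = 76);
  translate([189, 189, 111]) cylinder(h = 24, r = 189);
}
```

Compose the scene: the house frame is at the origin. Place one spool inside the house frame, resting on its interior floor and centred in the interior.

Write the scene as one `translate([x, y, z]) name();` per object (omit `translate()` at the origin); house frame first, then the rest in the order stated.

house_frame();
translate([2691, 2806, 0]) spool();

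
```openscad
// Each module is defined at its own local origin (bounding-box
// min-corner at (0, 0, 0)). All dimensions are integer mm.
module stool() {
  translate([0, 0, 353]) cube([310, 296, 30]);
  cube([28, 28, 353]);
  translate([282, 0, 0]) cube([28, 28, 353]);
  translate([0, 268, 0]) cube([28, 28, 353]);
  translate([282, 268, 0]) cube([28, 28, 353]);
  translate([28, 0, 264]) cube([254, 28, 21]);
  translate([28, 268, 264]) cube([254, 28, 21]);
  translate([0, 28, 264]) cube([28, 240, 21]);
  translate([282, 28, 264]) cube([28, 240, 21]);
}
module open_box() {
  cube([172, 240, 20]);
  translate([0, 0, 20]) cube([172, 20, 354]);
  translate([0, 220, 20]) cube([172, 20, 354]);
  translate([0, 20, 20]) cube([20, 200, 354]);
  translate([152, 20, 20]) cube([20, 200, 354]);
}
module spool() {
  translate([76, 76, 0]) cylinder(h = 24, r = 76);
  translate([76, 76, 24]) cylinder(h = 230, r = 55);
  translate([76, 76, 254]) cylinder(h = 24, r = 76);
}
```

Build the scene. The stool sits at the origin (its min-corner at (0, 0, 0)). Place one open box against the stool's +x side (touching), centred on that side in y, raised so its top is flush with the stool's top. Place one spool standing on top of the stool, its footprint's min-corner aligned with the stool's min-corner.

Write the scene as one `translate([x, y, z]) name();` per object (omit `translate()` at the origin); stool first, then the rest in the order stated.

stool();
translate([310, 28, 9]) open_box();
translate([0, 0, 383]) spool();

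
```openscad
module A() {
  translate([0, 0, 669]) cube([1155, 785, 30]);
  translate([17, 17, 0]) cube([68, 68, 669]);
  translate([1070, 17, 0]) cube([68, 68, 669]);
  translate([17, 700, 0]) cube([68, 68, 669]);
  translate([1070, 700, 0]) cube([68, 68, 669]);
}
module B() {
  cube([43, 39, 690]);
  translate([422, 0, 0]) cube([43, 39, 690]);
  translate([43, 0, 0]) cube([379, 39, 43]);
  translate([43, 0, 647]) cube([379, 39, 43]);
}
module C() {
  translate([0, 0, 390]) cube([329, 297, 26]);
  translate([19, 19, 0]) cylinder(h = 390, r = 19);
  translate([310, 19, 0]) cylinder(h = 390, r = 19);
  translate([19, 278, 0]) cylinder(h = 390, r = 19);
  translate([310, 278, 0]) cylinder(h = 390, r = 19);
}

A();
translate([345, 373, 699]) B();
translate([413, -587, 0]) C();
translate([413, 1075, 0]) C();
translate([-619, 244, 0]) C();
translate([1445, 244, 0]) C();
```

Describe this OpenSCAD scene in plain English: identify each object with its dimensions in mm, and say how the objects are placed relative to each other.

A is a table: top 1155 mm (x) × 785 mm (y), 30 mm thick, upper face at z = 699 mm, on four 68×68 mm square legs, each inset 17 mm from the nearest pair of top edges, running from z = 0 to the bottom of the top.

B is a rectangular picture frame lying in the x–z plane (depth along y). The opening is 379 mm wide (x) by 604 mm tall (z), surrounded by a border 43 mm wide on all four sides. The frame is 39 mm deep and is made of two full-height vertical stiles with two horizontal rails fitted between them.

C is a simple wooden stool: a rectangular seat 329 mm (x) by 297 mm (y), 26 mm thick, top face at z = 416 mm, on four round legs, each 38 mm in diameter. The legs rest on z = 0, each leg's axis is inset half a diameter from the nearest pair of seat edges (so the leg's bounding box is flush with the corner).

The picture frame is on top of the table, centred. Four stools sit around the table at the −y, +y, −x, +x sides.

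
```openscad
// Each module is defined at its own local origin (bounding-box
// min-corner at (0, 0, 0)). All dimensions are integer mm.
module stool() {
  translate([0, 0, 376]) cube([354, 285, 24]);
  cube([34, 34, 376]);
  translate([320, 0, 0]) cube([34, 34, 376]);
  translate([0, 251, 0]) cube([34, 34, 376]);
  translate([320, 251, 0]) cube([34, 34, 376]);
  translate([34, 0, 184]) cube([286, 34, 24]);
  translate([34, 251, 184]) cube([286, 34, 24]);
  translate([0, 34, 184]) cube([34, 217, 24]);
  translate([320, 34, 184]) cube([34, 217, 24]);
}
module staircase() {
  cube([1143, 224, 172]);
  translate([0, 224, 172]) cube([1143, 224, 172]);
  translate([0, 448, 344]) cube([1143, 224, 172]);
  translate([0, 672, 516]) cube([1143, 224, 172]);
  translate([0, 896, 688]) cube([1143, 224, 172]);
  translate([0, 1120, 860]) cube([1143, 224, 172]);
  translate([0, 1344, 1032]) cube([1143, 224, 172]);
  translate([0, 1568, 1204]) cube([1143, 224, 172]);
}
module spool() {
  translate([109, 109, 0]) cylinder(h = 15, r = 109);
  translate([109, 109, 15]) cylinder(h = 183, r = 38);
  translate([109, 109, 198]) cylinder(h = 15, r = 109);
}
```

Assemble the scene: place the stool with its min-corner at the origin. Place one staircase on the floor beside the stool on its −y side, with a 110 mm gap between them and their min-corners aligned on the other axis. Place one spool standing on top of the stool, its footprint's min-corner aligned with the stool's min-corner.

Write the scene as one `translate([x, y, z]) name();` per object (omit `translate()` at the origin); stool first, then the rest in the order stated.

stool();
translate([0, -1902, 0]) staircase();
translate([0, 0, 400]) spool();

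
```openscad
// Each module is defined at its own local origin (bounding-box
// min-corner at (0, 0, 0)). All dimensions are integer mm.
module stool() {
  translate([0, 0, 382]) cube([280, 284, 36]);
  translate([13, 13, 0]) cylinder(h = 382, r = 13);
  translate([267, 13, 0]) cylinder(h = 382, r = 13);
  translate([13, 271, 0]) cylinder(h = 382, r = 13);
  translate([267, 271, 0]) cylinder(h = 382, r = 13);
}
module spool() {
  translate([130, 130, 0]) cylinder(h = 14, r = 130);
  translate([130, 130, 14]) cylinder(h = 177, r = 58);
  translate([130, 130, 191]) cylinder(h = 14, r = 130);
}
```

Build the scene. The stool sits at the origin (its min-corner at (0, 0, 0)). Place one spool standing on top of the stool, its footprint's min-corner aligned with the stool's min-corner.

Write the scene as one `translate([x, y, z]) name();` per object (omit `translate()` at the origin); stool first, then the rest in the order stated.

stool();
translate([0, 0, 418]) spool();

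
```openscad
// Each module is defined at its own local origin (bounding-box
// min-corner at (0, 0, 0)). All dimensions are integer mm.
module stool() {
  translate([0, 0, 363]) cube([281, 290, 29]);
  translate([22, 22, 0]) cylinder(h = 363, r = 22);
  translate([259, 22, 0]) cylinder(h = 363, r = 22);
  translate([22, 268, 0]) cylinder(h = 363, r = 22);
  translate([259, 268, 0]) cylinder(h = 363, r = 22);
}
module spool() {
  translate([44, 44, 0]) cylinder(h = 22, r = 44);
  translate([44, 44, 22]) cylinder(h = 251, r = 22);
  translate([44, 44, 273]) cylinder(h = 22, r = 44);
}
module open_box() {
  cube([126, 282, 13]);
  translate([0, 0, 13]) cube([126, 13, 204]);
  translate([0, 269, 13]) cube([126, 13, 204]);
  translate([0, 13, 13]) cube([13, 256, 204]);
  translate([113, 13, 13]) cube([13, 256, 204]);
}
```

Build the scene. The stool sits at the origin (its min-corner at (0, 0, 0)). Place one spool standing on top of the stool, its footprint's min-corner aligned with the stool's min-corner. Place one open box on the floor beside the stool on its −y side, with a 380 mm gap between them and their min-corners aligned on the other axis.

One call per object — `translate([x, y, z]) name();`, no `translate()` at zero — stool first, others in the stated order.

stool();
translate([0, 0, 392]) spool();
translate([0, -662, 0]) open_box();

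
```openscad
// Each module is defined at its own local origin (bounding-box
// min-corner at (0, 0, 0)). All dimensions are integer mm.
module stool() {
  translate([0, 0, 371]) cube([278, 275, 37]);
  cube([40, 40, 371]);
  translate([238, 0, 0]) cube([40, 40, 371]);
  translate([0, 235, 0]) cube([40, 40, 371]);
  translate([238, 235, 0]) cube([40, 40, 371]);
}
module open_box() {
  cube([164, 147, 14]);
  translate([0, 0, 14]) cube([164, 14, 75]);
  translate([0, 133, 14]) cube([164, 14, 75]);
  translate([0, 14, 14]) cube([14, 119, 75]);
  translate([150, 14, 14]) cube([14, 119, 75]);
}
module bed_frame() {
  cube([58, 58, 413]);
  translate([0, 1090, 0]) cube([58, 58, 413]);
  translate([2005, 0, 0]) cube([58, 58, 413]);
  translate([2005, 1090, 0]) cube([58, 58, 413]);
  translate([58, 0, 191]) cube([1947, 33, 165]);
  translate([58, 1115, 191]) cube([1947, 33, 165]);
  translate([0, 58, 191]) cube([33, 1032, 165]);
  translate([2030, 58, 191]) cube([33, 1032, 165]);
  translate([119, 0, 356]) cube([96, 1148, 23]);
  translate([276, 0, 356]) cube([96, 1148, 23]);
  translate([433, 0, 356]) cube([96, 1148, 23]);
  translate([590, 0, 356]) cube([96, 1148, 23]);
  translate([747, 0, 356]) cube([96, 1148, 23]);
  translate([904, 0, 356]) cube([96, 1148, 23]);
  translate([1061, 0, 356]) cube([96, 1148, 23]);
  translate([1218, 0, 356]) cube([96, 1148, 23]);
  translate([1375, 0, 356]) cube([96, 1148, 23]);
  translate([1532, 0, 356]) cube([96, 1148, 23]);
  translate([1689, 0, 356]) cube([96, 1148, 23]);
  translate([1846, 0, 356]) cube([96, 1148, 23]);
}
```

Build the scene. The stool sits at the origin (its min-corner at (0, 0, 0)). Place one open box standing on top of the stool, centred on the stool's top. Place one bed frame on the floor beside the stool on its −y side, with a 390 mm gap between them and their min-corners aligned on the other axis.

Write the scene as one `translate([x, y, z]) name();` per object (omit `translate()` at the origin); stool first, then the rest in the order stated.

stool();
translate([57, 64, 408]) open_box();
translate([0, -1538, 0]) bed_frame();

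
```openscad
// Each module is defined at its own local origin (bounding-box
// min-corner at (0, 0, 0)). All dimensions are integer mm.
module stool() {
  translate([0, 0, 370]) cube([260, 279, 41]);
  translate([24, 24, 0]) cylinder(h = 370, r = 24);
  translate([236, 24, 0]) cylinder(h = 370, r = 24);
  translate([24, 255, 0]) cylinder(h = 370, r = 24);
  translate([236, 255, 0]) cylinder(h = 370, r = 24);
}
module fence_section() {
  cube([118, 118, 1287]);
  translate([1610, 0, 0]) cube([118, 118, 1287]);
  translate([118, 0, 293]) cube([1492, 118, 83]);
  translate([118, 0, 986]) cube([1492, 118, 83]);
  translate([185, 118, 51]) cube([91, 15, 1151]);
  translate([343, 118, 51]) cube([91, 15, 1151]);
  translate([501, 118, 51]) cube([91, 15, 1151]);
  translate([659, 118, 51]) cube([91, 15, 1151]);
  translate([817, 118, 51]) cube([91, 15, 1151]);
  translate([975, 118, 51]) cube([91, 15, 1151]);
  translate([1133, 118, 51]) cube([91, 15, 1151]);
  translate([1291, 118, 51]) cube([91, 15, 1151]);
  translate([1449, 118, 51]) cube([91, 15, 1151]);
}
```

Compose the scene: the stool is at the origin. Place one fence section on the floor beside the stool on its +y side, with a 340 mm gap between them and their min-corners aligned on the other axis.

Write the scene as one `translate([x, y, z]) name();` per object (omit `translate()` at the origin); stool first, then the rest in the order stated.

stool();
translate([0, 619, 0]) fence_section();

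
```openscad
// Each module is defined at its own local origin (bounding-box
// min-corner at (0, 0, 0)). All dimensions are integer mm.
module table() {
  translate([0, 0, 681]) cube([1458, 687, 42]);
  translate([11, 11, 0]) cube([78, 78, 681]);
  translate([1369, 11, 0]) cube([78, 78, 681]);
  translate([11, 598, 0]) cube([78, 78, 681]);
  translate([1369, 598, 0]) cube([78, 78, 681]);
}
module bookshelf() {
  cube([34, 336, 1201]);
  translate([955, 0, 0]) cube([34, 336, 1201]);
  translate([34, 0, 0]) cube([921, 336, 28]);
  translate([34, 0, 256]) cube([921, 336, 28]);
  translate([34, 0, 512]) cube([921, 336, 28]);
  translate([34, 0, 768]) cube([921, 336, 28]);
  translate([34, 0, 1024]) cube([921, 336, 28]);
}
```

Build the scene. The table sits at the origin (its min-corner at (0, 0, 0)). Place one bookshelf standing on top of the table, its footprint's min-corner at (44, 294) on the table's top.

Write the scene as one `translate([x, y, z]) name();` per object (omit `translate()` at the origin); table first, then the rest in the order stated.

table();
translate([44, 294, 723]) bookshelf();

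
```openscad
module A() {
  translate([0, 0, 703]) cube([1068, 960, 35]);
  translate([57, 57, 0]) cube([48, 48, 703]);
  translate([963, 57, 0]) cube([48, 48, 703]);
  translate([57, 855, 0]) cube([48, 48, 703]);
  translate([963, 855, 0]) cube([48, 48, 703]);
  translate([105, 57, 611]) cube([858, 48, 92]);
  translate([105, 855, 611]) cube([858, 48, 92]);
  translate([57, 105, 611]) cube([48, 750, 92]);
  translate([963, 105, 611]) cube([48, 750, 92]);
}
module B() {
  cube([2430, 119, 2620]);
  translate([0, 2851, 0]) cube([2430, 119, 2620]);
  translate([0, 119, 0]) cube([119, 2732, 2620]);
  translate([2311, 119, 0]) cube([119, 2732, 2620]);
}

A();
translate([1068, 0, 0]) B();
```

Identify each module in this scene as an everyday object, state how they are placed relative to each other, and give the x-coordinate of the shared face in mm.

A is a table. B is a house frame. The house frame is against the table's +x side, with their −y faces flush. The x-coordinate of the shared face is 1068 mm.

The table's +x face and the house frame's −x face are both at x = 1068 mm.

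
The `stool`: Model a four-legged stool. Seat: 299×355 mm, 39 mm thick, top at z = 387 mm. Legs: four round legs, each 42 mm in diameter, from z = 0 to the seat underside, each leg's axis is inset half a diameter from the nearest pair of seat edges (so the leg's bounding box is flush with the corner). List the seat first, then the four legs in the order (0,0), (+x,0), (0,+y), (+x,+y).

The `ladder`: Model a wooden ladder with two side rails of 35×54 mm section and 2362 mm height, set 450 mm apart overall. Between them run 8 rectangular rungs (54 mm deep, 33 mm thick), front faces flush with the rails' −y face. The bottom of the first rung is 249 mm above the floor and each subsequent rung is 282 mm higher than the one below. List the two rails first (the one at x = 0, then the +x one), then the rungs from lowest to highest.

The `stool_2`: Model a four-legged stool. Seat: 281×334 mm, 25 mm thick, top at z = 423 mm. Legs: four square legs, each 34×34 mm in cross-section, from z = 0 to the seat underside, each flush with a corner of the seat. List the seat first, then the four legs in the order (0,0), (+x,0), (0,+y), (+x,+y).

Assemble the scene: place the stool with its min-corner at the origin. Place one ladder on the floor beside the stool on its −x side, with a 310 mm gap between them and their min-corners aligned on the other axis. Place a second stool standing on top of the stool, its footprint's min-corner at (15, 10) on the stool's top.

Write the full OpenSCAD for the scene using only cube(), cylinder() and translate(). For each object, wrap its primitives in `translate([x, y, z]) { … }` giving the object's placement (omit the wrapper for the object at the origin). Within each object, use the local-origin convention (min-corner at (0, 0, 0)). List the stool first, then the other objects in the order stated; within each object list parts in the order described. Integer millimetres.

translate([0, 0, 348]) cube([299, 355, 39]);
translate([21, 21, 0]) cylinder(h = 348, r = 21);
translate([278, 21, 0]) cylinder(h = 348, r = 21);
translate([21, 334, 0]) cylinder(h = 348, r = 21);
translate([278, 334, 0]) cylinder(h = 348, r = 21);
translate([-760, 0, 0]) {
  cube([35, 54, 2362]);
  translate([415, 0, 0]) cube([35, 54, 2362]);
  translate([35, 0, 249]) cube([380, 54, 33]);
  translate([35, 0, 531]) cube([380, 54, 33]);
  translate([35, 0, 813]) cube([380, 54, 33]);
  translate([35, 0, 1095]) cube([380, 54, 33]);
  translate([35, 0, 1377]) cube([380, 54, 33]);
  translate([35, 0, 1659]) cube([380, 54, 33]);
  translate([35, 0, 1941]) cube([380, 54, 33]);
  translate([35, 0, 2223]) cube([380, 54, 33]);
}
translate([15, 10, 387]) {
  translate([0, 0, 398]) cube([281, 334, 25]);
  cube([34, 34, 398]);
  translate([247, 0, 0]) cube([34, 34, 398]);
  translate([0, 300, 0]) cube([34, 34, 398]);
  translate([247, 300, 0]) cube([34, 34, 398]);
}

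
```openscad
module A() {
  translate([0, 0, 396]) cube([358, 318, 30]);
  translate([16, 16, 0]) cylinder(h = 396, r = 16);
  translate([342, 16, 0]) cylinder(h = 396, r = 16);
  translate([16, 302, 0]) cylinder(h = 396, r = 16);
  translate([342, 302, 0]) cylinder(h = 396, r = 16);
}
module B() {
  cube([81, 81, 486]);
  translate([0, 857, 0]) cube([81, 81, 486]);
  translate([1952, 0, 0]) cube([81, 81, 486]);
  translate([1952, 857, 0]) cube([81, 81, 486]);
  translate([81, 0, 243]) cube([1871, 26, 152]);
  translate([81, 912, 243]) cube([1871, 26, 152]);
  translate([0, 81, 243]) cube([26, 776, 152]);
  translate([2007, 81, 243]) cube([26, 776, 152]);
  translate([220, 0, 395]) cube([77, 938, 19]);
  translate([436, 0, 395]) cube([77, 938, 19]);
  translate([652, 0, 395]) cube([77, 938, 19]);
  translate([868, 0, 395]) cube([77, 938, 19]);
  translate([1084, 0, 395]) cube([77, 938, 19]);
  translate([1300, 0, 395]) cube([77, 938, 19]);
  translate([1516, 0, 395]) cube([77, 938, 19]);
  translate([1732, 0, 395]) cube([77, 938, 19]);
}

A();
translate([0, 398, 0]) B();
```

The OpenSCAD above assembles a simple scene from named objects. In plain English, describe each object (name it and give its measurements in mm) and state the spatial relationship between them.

A is a four-legged stool. The seat is a 358×318×30 mm slab whose top surface is at z = 426 mm; four round legs, each 32 mm in diameter, run from the floor (z = 0) to the underside of the seat, each leg's axis is inset half a diameter from the nearest pair of seat edges (so the leg's bounding box is flush with the corner).

B is a bed frame 2033 mm long (x) by 938 mm wide (y). Four 81×81 mm corner posts, 486 mm tall, at the corners of the footprint. Four rails of 26 mm thickness and 152 mm height run between adjacent posts with their undersides at z = 243 mm, their outer faces flush with the outside of the frame (the two x-running rails run between the posts' inner faces; the two y-running rails run between the posts' inner faces). 8 slats, each 77 mm wide (x) and 19 mm thick, lie across the top of the two x-running rails, running the full 938 mm width of the frame in y; the slats are evenly spaced along x between the inner faces of the end posts with equal gaps (rounded down to the nearest mm) at the −x end and between each pair — any rounding remainder accumulates at the +x end.

The bed frame is on the floor beside the stool on its +y side.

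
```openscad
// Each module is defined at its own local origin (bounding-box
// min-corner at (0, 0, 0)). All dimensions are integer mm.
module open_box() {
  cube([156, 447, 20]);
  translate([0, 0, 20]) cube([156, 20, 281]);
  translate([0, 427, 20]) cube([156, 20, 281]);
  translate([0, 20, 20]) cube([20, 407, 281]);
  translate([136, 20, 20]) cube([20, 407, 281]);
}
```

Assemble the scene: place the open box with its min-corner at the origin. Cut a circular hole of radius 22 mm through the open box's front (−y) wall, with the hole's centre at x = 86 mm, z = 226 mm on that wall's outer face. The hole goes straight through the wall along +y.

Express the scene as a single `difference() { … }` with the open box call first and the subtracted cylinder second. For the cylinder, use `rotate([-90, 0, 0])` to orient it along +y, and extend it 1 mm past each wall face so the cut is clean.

difference() {
  open_box();
  translate([86, -1, 226]) rotate([-90, 0, 0]) cylinder(h = 22, r = 22);
}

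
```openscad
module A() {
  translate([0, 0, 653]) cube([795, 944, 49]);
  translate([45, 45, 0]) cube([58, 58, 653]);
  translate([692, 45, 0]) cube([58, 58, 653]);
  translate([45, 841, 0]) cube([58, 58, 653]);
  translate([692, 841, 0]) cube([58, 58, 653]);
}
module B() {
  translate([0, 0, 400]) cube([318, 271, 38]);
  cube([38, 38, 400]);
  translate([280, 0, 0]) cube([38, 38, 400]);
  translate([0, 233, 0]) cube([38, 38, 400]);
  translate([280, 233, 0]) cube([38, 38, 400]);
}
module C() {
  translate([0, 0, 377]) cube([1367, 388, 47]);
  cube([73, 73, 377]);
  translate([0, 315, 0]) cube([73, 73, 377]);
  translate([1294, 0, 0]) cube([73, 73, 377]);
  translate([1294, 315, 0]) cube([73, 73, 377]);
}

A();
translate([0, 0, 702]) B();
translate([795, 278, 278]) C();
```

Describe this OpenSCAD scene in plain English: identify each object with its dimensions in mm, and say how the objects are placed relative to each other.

A is a rectangular dining table. The top is 795×944×49 mm with its upper surface at z = 702 mm. It stands on four 58×58 mm square legs, each inset 45 mm from the nearest pair of top edges, running from the floor to the underside of the top.

B is a four-legged stool. The seat is a 318×271×38 mm slab whose top surface is at z = 438 mm; four square legs, each 38×38 mm in cross-section, run from the floor (z = 0) to the underside of the seat, each flush with a corner of the seat.

C is a bench: a 1367×388 mm seat slab, 47 mm thick, top at z = 424 mm, on four 73×73 mm square legs flush with the seat corners and standing on z = 0.

The stool is on top of the table. The bench is beside the table with their tops flush at z = 702.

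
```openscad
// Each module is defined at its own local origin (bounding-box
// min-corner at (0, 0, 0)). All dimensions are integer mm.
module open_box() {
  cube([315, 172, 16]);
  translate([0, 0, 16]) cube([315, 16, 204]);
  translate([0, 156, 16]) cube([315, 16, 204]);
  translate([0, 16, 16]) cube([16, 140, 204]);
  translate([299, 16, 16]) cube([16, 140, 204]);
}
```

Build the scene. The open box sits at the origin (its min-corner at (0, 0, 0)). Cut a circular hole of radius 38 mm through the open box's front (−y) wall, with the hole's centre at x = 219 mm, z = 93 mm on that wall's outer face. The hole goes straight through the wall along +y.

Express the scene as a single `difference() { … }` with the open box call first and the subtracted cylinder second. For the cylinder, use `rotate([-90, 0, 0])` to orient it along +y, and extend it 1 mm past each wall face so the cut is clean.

difference() {
  open_box();
  translate([219, -1, 93]) rotate([-90, 0, 0]) cylinder(h = 18, r = 38);
}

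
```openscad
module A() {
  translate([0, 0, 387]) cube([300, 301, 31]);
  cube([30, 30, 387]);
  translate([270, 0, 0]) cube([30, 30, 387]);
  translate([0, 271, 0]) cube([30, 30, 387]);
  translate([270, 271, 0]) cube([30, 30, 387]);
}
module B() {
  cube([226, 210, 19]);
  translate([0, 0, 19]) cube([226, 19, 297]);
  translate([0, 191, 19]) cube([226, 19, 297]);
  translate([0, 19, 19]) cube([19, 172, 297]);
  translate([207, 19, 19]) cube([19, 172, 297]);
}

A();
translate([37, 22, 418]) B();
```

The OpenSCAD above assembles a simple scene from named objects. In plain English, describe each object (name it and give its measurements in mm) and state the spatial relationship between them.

A is a simple wooden stool: a rectangular seat 300 mm (x) by 301 mm (y), 31 mm thick, top face at z = 418 mm, on four square legs, each 30×30 mm in cross-section. The legs rest on z = 0, each flush with a corner of the seat.

B is an open storage box with external size 226×210×316 mm and wall thickness 19 mm (the base is also 19 mm thick). The base covers the whole footprint; the four walls stand on the base, with the y-facing walls full-width and the x-facing walls fitting between their inner faces.

The open box is on top of the stool.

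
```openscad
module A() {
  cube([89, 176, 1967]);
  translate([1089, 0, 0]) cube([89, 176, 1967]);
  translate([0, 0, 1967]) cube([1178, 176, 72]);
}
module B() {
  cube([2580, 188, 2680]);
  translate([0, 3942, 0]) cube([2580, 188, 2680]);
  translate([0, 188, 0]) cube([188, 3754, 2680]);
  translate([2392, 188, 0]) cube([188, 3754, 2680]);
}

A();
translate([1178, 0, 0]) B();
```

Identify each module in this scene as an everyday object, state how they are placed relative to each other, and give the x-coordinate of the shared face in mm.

A is a door frame. B is a house frame. The house frame is against the door frame's +x side, with their −y faces flush. The x-coordinate of the shared face is 1178 mm.

The door frame's +x face and the house frame's −x face are both at x = 1178 mm.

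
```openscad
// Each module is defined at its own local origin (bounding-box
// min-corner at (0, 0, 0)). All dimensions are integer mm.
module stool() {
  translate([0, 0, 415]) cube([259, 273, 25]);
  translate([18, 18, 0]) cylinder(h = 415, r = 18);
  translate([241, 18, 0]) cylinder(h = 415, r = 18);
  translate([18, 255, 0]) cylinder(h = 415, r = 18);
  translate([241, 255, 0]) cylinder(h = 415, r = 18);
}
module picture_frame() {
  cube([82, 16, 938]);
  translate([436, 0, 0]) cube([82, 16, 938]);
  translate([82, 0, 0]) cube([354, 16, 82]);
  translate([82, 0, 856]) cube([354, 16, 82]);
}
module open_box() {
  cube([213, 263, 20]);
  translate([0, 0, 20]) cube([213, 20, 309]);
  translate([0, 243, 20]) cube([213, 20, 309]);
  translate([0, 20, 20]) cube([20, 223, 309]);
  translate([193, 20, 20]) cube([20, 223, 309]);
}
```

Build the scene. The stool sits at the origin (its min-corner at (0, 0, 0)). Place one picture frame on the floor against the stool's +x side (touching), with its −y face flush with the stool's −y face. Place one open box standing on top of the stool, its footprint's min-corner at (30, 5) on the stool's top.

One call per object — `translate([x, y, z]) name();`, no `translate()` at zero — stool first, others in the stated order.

stool();
translate([259, 0, 0]) picture_frame();
translate([30, 5, 440]) open_box();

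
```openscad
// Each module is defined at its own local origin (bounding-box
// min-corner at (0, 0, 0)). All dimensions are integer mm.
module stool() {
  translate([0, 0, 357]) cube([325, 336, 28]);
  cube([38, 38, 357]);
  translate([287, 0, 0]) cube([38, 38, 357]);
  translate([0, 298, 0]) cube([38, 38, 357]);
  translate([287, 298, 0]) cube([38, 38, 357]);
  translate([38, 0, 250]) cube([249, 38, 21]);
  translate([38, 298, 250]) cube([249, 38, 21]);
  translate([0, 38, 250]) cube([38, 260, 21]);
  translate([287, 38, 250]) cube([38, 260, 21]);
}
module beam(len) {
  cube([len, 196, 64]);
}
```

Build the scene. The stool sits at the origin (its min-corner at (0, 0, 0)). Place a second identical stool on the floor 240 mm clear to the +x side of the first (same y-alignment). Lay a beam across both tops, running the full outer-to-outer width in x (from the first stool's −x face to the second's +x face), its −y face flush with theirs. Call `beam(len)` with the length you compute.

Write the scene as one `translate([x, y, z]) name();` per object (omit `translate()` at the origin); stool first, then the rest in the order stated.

stool();
translate([565, 0, 0]) stool();
translate([0, 0, 385]) beam(890);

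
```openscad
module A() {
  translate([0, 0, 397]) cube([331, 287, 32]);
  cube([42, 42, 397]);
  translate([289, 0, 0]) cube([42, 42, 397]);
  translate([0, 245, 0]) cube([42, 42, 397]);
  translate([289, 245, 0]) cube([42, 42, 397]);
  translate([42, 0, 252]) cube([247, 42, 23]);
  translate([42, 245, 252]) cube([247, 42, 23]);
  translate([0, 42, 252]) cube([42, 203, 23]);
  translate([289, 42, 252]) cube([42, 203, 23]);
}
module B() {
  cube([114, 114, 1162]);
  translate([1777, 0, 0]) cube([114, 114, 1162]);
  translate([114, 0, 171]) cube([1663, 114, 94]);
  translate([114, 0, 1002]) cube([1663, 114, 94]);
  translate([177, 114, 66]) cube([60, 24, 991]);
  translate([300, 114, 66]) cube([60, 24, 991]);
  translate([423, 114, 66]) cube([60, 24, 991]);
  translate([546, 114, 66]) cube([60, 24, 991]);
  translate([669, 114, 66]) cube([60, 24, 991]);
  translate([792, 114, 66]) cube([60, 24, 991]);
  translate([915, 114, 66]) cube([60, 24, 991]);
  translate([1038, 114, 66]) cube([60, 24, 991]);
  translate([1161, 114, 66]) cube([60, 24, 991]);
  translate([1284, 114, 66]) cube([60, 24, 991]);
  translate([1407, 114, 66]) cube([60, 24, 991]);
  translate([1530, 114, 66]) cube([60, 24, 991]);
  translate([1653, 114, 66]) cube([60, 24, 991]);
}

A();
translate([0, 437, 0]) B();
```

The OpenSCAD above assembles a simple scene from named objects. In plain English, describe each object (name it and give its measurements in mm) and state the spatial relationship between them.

A is a simple wooden stool: a rectangular seat 331 mm (x) by 287 mm (y), 32 mm thick, top face at z = 429 mm, on four square legs, each 42×42 mm in cross-section. The legs rest on z = 0, each flush with a corner of the seat. Four stretchers, 42 mm wide and 23 mm tall, connect adjacent legs with their undersides at z = 252 mm, each running between the inner faces of the legs it joins and aligned with the legs' outer faces on the other axis.

B is a fence section. Two 114×114 mm posts, 1162 mm tall, stand on the floor with a clear span of 1663 mm between their inner faces. Two horizontal rails of 114×94 mm section span the gap between the posts with their undersides at z = 171 mm and z = 1002 mm, flush with the posts' −y face. 13 pickets, each 60 mm wide, 24 mm thick and 991 mm tall, are fixed to the +y face of the rails with their bottoms at z = 66 mm, evenly spaced across the span with equal gaps (rounded down to the nearest mm) at the −x end and between each pair — any rounding remainder accumulates at the +x end.

The fence section is on the floor beside the stool on its +y side.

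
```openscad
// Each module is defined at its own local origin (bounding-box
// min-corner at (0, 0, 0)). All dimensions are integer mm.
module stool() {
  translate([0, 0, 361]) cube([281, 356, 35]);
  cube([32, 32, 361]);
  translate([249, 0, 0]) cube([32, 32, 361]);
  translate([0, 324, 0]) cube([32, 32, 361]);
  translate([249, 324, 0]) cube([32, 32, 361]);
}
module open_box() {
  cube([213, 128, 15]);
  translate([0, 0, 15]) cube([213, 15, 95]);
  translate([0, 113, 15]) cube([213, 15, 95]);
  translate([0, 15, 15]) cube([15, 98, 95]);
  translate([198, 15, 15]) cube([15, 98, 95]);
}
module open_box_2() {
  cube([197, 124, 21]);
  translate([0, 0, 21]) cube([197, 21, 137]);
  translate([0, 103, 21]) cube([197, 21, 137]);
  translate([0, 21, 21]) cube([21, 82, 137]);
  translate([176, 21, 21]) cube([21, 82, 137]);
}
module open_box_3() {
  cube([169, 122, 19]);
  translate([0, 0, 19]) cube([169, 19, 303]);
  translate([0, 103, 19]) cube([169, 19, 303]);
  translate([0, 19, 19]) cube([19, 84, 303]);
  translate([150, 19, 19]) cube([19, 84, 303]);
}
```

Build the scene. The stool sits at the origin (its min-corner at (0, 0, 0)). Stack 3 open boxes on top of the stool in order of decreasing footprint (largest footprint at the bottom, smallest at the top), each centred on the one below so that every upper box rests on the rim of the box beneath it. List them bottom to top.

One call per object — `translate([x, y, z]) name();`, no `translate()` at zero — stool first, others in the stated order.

stool();
translate([34, 114, 396]) open_box();
translate([42, 116, 506]) open_box_2();
translate([56, 117, 664]) open_box_3();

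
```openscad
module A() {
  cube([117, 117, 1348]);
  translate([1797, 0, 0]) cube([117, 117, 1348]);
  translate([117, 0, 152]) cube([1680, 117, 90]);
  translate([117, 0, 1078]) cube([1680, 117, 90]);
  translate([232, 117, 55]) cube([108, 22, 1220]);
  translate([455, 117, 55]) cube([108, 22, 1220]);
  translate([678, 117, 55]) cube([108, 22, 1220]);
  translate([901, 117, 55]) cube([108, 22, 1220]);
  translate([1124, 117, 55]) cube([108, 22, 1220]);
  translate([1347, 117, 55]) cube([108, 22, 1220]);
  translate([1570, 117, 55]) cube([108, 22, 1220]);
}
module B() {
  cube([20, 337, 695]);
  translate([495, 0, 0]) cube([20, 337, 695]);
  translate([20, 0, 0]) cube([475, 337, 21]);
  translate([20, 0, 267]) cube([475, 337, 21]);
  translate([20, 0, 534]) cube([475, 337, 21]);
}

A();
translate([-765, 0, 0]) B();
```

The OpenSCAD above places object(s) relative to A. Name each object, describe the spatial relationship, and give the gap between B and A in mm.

A is a fence section. B is a bookshelf. The bookshelf is on the floor beside the fence section on its −x side. The gap between the bookshelf and the fence section is 250 mm.

The bookshelf's nearest face is 250 mm from the fence section's −x face.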